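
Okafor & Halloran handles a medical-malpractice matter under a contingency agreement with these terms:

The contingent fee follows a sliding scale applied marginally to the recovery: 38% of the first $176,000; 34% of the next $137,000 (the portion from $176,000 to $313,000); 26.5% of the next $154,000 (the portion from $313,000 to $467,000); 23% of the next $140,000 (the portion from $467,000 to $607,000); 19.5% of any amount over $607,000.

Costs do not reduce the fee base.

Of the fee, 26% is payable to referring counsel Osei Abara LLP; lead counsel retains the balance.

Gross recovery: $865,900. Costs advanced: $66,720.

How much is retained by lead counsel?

Fee base is the gross recovery, $865,900; costs are reimbursed separately.
First $176,000 at 38% = $66,880.00
Next $137,000 at 34% = $46,580.00
Next $154,000 at 26.5% = $40,810.00
Next $140,000 at 23% = $32,200.00
Remaining $258,900 at 19.5% = $50,485.50
Fee: $66,880.00 + $46,580.00 + $40,810.00 + $32,200.00 + $50,485.50 = $236,955.50
Referral share: 26% of $236,955.50 = $61,608.43; lead counsel retains $236,955.50 − $61,608.43 = $175,347.07.

$175,347.07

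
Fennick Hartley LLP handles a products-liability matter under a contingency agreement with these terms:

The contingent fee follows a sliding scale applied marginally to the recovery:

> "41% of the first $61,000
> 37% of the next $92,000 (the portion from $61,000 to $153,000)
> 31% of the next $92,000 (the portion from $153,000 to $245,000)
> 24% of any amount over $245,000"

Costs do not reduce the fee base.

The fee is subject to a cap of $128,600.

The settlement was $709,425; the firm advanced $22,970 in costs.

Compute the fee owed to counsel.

Fee base is the gross recovery, $709,425; costs are reimbursed separately.
First $61,000 at 41% = $25,010.00
Next $92,000 at 37% = $34,040.00
Next $92,000 at 31% = $28,520.00
Remaining $464,425 at 24% = $111,462.00
Fee: $25,010.00 + $34,040.00 + $28,520.00 + $111,462.00 = $199,032.00
$199,032.00 exceeds the $128,600 cap, so the fee is capped at $128,600.00.

$128,600.00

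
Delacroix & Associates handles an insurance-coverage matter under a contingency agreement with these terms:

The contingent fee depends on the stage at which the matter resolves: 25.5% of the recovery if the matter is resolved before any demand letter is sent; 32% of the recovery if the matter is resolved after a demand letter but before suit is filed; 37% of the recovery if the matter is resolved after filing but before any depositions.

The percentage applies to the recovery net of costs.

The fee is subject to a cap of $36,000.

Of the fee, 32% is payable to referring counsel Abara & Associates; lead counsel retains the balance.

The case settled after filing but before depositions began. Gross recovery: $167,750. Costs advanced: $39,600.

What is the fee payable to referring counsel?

Fee base (net of costs): $167,750 − $39,600 = $128,150
The matter settled after filing but before depositions began, so the 37% rate applies.
$128,150 × 37% = $47,415.50
$47,415.50 exceeds the $36,000 cap, so the fee is capped at $36,000.00.
Referral share: 32% of $36,000.00 = $11,520.00; lead counsel retains $36,000.00 − $11,520.00 = $24,480.00.

$11,520.00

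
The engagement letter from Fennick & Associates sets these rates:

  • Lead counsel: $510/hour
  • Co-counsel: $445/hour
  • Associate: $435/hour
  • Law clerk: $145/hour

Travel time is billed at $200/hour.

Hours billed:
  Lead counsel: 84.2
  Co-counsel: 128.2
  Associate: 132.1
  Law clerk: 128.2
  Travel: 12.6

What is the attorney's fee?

Lead counsel: 84.2 × $510 = $42,942.00
Co-counsel: 128.2 × $445 = $57,049.00
Associate: 132.1 × $435 = $57,463.50
Law clerk: 128.2 × $145 = $18,589.00
Subtotal: $42,942.00 + $57,049.00 + $57,463.50 + $18,589.00 = $176,043.50
Travel: 12.6 × $200 = $2,520.00
Total: $176,043.50 + $2,520.00 = $178,563.50

$178,563.50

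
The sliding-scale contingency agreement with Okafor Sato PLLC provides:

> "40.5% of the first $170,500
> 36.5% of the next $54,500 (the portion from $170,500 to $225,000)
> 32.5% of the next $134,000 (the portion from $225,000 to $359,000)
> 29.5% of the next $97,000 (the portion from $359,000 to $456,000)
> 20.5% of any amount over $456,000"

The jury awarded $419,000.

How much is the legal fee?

First $170,500 at 40.5% = $69,052.50
Next $54,500 at 36.5% = $19,892.50
Next $134,000 at 32.5% = $43,550.00
Remaining $60,000 at 29.5% = $17,700.00
Fee: $69,052.50 + $19,892.50 + $43,550.00 + $17,700.00 = $150,195.00

$150,195.00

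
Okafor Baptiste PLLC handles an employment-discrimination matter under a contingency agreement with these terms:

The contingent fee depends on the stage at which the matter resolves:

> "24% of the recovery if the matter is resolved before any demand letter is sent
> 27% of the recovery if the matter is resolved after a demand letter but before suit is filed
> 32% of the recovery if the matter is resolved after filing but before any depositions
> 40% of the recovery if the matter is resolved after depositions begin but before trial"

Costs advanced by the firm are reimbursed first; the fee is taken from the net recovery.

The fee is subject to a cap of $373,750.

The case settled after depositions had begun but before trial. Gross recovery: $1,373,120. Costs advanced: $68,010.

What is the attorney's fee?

Fee base (net of costs): $1,373,120 − $68,010 = $1,305,110
The matter settled after depositions had begun but before trial, so the 40% rate applies.
$1,305,110 × 40% = $522,044.00
$522,044.00 exceeds the $373,750 cap, so the fee is capped at $373,750.00.

$373,750.00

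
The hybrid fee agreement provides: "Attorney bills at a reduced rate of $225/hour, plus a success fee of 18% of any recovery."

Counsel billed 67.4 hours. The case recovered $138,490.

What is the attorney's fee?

Hourly: 67.4 × $225 = $15,165.00
Success fee: 18% of $138,490 = $24,928.20
Total: $15,165.00 + $24,928.20 = $40,093.20

$40,093.20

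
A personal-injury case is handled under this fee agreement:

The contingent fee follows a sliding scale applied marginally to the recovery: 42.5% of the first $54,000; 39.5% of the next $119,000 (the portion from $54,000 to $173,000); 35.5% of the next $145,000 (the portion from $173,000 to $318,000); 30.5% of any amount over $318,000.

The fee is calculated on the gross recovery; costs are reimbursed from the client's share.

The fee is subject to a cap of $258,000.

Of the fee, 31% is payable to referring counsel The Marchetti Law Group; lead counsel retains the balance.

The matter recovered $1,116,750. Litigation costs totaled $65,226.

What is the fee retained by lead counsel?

$178,020.00

Fee base is the gross recovery, $1,116,750; costs are reimbursed separately.
First $54,000 at 42.5% = $22,950.00
Next $119,000 at 39.5% = $47,005.00
Next $145,000 at 35.5% = $51,475.00
Remaining $798,750 at 30.5% = $243,618.75
Fee: $22,950.00 + $47,005.00 + $51,475.00 + $243,618.75 = $365,048.75
$365,048.75 exceeds the $258,000 cap, so the fee is capped at $258,000.00.
Referral share: 31% of $258,000.00 = $79,980.00; lead counsel retains $258,000.00 − $79,980.00 = $178,020.00.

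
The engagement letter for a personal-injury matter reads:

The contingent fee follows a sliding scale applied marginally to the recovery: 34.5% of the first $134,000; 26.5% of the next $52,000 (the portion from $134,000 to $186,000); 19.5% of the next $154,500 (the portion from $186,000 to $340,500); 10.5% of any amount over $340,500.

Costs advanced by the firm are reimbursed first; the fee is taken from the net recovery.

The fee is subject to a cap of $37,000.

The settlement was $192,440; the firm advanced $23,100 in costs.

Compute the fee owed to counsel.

$37,000.00

Fee base (net of costs): $192,440 − $23,100 = $169,340
First $134,000 at 34.5% = $46,230.00
Remaining $35,340 at 26.5% = $9,365.10
Fee: $46,230.00 + $9,365.10 = $55,595.10
$55,595.10 exceeds the $37,000 cap, so the fee is capped at $37,000.00.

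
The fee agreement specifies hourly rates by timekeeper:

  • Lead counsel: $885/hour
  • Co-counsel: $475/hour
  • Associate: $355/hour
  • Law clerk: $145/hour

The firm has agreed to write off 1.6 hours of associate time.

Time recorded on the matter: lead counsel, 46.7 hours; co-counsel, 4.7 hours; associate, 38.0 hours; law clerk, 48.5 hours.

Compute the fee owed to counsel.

Lead counsel: 46.7 × $885 = $41,329.50
Co-counsel: 4.7 × $475 = $2,232.50
Associate: 38.0 × $355 = $13,490.00
Law clerk: 48.5 × $145 = $7,032.50
Subtotal: $64,084.50
Write-off: 1.6 × $355 = $568.00
Total: $64,084.50 − $568.00 = $63,516.50

$63,516.50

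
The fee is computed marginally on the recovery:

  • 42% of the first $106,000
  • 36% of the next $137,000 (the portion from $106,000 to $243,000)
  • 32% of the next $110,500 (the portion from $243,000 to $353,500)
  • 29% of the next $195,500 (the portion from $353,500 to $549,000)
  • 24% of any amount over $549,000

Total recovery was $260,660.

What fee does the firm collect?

First $106,000 at 42% = $44,520.00
Next $137,000 at 36% = $49,320.00
Remaining $17,660 at 32% = $5,651.20
Fee: $44,520.00 + $49,320.00 + $5,651.20 = $99,491.20

$99,491.20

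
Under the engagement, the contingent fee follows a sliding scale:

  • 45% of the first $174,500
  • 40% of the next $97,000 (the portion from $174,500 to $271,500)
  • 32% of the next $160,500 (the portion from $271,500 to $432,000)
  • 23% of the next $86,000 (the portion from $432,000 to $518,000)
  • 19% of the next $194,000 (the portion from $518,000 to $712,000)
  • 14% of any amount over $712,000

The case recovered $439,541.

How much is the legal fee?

First $174,500 at 45% = $78,525.00
Next $97,000 at 40% = $38,800.00
Next $160,500 at 32% = $51,360.00
Remaining $7,541 at 23% = $1,734.43
Fee: $78,525.00 + $38,800.00 + $51,360.00 + $1,734.43 = $170,419.43

$170,419.43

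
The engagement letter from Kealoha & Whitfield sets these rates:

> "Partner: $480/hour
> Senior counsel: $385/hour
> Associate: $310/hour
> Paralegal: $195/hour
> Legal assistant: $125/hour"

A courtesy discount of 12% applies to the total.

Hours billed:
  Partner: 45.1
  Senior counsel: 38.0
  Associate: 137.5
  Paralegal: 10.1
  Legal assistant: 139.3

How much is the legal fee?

Partner: 45.1 × $480 = $21,648.00
Senior counsel: 38.0 × $385 = $14,630.00
Associate: 137.5 × $310 = $42,625.00
Paralegal: 10.1 × $195 = $1,969.50
Legal assistant: 139.3 × $125 = $17,412.50
Subtotal: $98,285.00
Less 12% discount: −$11,794.20
Total: $98,285.00 − $11,794.20 = $86,490.80

$86,490.80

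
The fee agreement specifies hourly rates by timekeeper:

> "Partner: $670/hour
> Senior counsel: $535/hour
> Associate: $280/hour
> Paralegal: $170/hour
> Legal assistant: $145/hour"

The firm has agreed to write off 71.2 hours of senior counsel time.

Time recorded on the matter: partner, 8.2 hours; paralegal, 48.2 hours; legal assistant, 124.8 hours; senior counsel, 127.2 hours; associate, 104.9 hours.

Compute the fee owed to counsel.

$91,116.00

Partner: 8.2 × $670 = $5,494.00
Senior counsel: 127.2 × $535 = $68,052.00
Associate: 104.9 × $280 = $29,372.00
Paralegal: 48.2 × $170 = $8,194.00
Legal assistant: 124.8 × $145 = $18,096.00
Subtotal: $129,208.00
Write-off: 71.2 × $535 = $38,092.00
Total: $129,208.00 − $38,092.00 = $91,116.00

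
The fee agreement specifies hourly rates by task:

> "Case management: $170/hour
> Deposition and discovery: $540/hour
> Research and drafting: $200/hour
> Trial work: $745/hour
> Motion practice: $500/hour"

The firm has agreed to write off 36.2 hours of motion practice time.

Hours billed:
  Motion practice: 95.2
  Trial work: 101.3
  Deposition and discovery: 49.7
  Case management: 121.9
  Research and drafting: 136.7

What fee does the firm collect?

Case management: 121.9 × $170 = $20,723.00
Deposition and discovery: 49.7 × $540 = $26,838.00
Research and drafting: 136.7 × $200 = $27,340.00
Trial work: 101.3 × $745 = $75,468.50
Motion practice: 95.2 × $500 = $47,600.00
Subtotal: $197,969.50
Write-off: 36.2 × $500 = $18,100.00
Total: $197,969.50 − $18,100.00 = $179,869.50

$179,869.50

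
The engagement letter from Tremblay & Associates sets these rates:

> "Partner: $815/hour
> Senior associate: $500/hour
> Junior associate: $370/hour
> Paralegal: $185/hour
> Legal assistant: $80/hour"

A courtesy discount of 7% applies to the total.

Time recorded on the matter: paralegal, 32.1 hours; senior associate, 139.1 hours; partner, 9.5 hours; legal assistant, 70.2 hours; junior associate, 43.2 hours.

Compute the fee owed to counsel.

$97,492.83

Partner: 9.5 × $815 = $7,742.50
Senior associate: 139.1 × $500 = $69,550.00
Junior associate: 43.2 × $370 = $15,984.00
Paralegal: 32.1 × $185 = $5,938.50
Legal assistant: 70.2 × $80 = $5,616.00
Subtotal: $104,831.00
Less 7% discount: −$7,338.17
Total: $104,831.00 − $7,338.17 = $97,492.83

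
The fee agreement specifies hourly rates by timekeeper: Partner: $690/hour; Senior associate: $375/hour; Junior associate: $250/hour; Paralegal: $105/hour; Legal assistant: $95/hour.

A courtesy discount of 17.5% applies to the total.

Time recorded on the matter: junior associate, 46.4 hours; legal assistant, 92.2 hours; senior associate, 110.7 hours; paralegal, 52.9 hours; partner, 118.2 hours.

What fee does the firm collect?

$122,911.80

Partner: 118.2 × $690 = $81,558.00
Senior associate: 110.7 × $375 = $41,512.50
Junior associate: 46.4 × $250 = $11,600.00
Paralegal: 52.9 × $105 = $5,554.50
Legal assistant: 92.2 × $95 = $8,759.00
Subtotal: $148,984.00
Less 17.5% discount: −$26,072.20
Total: $148,984.00 − $26,072.20 = $122,911.80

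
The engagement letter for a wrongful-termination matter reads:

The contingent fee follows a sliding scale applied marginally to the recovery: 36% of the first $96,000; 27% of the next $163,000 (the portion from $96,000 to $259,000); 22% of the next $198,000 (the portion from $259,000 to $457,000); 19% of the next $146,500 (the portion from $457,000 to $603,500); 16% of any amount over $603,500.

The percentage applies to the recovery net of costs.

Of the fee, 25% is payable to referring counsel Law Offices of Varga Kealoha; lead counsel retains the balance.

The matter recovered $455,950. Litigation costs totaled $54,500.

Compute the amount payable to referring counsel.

Fee base (net of costs): $455,950 − $54,500 = $401,450
First $96,000 at 36% = $34,560.00
Next $163,000 at 27% = $44,010.00
Remaining $142,450 at 22% = $31,339.00
Fee: $34,560.00 + $44,010.00 + $31,339.00 = $109,909.00
Referral share: 25% of $109,909.00 = $27,477.25; lead counsel retains $109,909.00 − $27,477.25 = $82,431.75.

$27,477.25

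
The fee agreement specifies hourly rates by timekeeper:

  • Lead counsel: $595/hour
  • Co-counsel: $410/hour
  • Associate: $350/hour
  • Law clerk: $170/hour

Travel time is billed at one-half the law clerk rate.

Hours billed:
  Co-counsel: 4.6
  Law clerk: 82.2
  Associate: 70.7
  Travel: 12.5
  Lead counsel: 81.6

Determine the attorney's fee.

$90,219.50

Lead counsel: 81.6 × $595 = $48,552.00
Co-counsel: 4.6 × $410 = $1,886.00
Associate: 70.7 × $350 = $24,745.00
Law clerk: 82.2 × $170 = $13,974.00
Subtotal: $48,552.00 + $1,886.00 + $24,745.00 + $13,974.00 = $89,157.00
Travel: 12.5 × ($170 ÷ 2) = 12.5 × $85.00 = $1,062.50
Total: $89,157.00 + $1,062.50 = $90,219.50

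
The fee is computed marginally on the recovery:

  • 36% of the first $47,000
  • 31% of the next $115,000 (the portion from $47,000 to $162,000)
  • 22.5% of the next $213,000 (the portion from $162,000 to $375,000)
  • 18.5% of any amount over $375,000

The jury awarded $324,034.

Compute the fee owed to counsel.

$89,027.65

First $47,000 at 36% = $16,920.00
Next $115,000 at 31% = $35,650.00
Remaining $162,034 at 22.5% = $36,457.65
Fee: $16,920.00 + $35,650.00 + $36,457.65 = $89,027.65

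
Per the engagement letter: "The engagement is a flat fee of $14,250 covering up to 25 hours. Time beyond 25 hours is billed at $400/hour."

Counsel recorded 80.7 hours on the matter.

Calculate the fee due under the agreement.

Flat fee: $14,250.00
Excess hours: 80.7 − 25 = 55.7
Overrun: 55.7 × $400 = $22,280.00
Total: $14,250.00 + $22,280.00 = $36,530.00

$36,530.00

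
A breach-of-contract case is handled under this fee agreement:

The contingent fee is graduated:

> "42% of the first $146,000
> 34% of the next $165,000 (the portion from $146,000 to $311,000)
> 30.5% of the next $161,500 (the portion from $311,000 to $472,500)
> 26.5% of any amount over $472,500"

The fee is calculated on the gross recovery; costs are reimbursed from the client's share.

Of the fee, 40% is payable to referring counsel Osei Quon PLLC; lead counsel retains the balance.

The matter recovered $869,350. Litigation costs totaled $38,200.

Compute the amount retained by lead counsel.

$163,105.65

Fee base is the gross recovery, $869,350; costs are reimbursed separately.
First $146,000 at 42% = $61,320.00
Next $165,000 at 34% = $56,100.00
Next $161,500 at 30.5% = $49,257.50
Remaining $396,850 at 26.5% = $105,165.25
Fee: $61,320.00 + $56,100.00 + $49,257.50 + $105,165.25 = $271,842.75
Referral share: 40% of $271,842.75 = $108,737.10; lead counsel retains $271,842.75 − $108,737.10 = $163,105.65.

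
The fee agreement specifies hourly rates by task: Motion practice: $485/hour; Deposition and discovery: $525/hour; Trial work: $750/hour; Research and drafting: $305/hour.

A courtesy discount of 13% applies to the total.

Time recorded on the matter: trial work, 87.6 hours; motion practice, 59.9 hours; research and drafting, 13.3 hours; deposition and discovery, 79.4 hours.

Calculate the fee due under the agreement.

Motion practice: 59.9 × $485 = $29,051.50
Deposition and discovery: 79.4 × $525 = $41,685.00
Trial work: 87.6 × $750 = $65,700.00
Research and drafting: 13.3 × $305 = $4,056.50
Subtotal: $140,493.00
Less 13% discount: −$18,264.09
Total: $140,493.00 − $18,264.09 = $122,228.91

$122,228.91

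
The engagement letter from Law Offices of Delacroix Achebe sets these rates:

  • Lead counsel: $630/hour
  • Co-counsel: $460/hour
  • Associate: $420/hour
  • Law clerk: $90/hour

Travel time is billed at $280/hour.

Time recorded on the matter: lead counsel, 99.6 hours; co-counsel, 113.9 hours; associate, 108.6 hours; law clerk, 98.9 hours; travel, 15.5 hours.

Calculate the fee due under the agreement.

$173,995.00

Lead counsel: 99.6 × $630 = $62,748.00
Co-counsel: 113.9 × $460 = $52,394.00
Associate: 108.6 × $420 = $45,612.00
Law clerk: 98.9 × $90 = $8,901.00
Subtotal: $62,748.00 + $52,394.00 + $45,612.00 + $8,901.00 = $169,655.00
Travel: 15.5 × $280 = $4,340.00
Total: $169,655.00 + $4,340.00 = $173,995.00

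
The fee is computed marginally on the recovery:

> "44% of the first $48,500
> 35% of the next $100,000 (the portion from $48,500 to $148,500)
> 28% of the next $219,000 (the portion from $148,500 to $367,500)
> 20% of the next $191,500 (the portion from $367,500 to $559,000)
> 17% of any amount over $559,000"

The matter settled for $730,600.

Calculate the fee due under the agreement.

$185,132.00

First $48,500 at 44% = $21,340.00
Next $100,000 at 35% = $35,000.00
Next $219,000 at 28% = $61,320.00
Next $191,500 at 20% = $38,300.00
Remaining $171,600 at 17% = $29,172.00
Fee: $21,340.00 + $35,000.00 + $61,320.00 + $38,300.00 + $29,172.00 = $185,132.00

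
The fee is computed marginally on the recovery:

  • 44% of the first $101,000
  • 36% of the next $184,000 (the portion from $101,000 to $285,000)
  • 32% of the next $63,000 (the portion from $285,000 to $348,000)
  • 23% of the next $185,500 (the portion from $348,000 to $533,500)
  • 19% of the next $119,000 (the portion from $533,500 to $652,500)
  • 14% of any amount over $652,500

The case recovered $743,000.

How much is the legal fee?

First $101,000 at 44% = $44,440.00
Next $184,000 at 36% = $66,240.00
Next $63,000 at 32% = $20,160.00
Next $185,500 at 23% = $42,665.00
Next $119,000 at 19% = $22,610.00
Remaining $90,500 at 14% = $12,670.00
Fee: $44,440.00 + $66,240.00 + $20,160.00 + $42,665.00 + $22,610.00 + $12,670.00 = $208,785.00

$208,785.00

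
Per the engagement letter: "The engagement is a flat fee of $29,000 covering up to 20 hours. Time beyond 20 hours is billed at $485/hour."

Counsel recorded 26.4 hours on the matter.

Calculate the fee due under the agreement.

$32,104.00

Flat fee: $29,000.00
Excess hours: 26.4 − 20 = 6.4
Overrun: 6.4 × $485 = $3,104.00
Total: $29,000.00 + $3,104.00 = $32,104.00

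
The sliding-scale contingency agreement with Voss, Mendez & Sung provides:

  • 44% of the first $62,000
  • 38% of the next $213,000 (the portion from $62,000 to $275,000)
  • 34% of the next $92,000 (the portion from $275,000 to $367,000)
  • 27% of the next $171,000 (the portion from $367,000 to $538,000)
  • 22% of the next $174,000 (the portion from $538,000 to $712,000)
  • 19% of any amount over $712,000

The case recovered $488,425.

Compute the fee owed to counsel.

First $62,000 at 44% = $27,280.00
Next $213,000 at 38% = $80,940.00
Next $92,000 at 34% = $31,280.00
Remaining $121,425 at 27% = $32,784.75
Fee: $27,280.00 + $80,940.00 + $31,280.00 + $32,784.75 = $172,284.75

$172,284.75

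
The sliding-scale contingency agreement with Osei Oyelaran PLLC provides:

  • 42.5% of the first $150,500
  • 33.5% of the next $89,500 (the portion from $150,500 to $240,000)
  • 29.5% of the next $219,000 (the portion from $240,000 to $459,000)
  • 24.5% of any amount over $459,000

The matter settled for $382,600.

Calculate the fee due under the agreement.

First $150,500 at 42.5% = $63,962.50
Next $89,500 at 33.5% = $29,982.50
Remaining $142,600 at 29.5% = $42,067.00
Fee: $63,962.50 + $29,982.50 + $42,067.00 = $136,012.00

$136,012.00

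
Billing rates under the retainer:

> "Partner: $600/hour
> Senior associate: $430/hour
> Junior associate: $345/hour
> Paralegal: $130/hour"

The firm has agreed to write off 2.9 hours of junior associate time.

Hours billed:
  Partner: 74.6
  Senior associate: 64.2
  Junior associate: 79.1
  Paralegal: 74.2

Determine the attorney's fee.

$108,301.00

Partner: 74.6 × $600 = $44,760.00
Senior associate: 64.2 × $430 = $27,606.00
Junior associate: 79.1 × $345 = $27,289.50
Paralegal: 74.2 × $130 = $9,646.00
Subtotal: $109,301.50
Write-off: 2.9 × $345 = $1,000.50
Total: $109,301.50 − $1,000.50 = $108,301.00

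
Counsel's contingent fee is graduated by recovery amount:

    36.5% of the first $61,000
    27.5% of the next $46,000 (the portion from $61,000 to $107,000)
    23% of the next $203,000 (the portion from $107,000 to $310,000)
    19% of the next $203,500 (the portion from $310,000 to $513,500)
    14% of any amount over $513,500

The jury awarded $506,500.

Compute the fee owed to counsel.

$118,940.00

First $61,000 at 36.5% = $22,265.00
Next $46,000 at 27.5% = $12,650.00
Next $203,000 at 23% = $46,690.00
Remaining $196,500 at 19% = $37,335.00
Fee: $22,265.00 + $12,650.00 + $46,690.00 + $37,335.00 = $118,940.00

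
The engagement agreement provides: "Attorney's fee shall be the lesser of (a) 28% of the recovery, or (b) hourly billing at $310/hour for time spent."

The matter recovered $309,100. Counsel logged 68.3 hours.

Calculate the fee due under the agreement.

$21,173.00

(a) 28% of $309,100 = $86,548.00
(b) 68.3 × $310 = $21,173.00
The lesser is (b): $21,173.00.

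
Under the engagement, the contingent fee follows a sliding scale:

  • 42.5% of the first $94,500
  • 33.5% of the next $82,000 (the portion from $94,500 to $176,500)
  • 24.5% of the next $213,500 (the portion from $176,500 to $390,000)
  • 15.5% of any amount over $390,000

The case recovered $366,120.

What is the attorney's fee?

First $94,500 at 42.5% = $40,162.50
Next $82,000 at 33.5% = $27,470.00
Remaining $189,620 at 24.5% = $46,456.90
Fee: $40,162.50 + $27,470.00 + $46,456.90 = $114,089.40

$114,089.40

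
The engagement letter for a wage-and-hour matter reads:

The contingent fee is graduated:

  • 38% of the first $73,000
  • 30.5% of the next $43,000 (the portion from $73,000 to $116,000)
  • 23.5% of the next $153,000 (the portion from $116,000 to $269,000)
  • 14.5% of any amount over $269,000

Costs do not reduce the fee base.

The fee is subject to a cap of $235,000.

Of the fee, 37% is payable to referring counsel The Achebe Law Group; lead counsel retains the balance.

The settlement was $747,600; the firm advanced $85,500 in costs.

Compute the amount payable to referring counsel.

Fee base is the gross recovery, $747,600; costs are reimbursed separately.
First $73,000 at 38% = $27,740.00
Next $43,000 at 30.5% = $13,115.00
Next $153,000 at 23.5% = $35,955.00
Remaining $478,600 at 14.5% = $69,397.00
Fee: $27,740.00 + $13,115.00 + $35,955.00 + $69,397.00 = $146,207.00
$146,207.00 is under the $235,000 cap.
Referral share: 37% of $146,207.00 = $54,096.59; lead counsel retains $146,207.00 − $54,096.59 = $92,110.41.

$54,096.59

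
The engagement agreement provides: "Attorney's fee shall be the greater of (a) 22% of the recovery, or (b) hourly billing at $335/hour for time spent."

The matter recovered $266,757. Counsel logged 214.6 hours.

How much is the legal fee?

(a) 22% of $266,757 = $58,686.54
(b) 214.6 × $335 = $71,891.00
The greater is (b): $71,891.00.

$71,891.00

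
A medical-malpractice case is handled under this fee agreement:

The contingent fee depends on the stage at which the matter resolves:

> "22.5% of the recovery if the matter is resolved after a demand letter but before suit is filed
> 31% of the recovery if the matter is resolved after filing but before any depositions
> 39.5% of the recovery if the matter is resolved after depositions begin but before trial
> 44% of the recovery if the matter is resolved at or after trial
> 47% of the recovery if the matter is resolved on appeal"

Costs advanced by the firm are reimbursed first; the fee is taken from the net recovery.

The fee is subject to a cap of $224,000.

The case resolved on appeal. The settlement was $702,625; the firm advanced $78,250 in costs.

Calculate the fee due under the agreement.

$224,000.00

Fee base (net of costs): $702,625 − $78,250 = $624,375
The matter resolved on appeal, so the 47% rate applies.
$624,375 × 47% = $293,456.25
$293,456.25 exceeds the $224,000 cap, so the fee is capped at $224,000.00.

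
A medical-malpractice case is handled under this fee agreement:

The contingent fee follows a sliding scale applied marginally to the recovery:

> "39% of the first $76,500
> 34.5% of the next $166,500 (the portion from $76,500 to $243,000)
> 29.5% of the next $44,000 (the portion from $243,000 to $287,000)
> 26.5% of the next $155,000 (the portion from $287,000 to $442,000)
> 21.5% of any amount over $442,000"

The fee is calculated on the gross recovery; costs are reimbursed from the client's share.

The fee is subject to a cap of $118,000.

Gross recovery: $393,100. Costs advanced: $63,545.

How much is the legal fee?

Fee base is the gross recovery, $393,100; costs are reimbursed separately.
First $76,500 at 39% = $29,835.00
Next $166,500 at 34.5% = $57,442.50
Next $44,000 at 29.5% = $12,980.00
Remaining $106,100 at 26.5% = $28,116.50
Fee: $29,835.00 + $57,442.50 + $12,980.00 + $28,116.50 = $128,374.00
$128,374.00 exceeds the $118,000 cap, so the fee is capped at $118,000.00.

$118,000.00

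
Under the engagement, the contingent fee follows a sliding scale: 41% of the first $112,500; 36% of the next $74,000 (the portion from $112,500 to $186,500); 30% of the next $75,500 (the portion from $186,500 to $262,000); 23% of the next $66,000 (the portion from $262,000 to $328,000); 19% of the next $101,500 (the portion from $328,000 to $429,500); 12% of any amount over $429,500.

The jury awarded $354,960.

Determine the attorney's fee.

$115,717.40

First $112,500 at 41% = $46,125.00
Next $74,000 at 36% = $26,640.00
Next $75,500 at 30% = $22,650.00
Next $66,000 at 23% = $15,180.00
Remaining $26,960 at 19% = $5,122.40
Fee: $46,125.00 + $26,640.00 + $22,650.00 + $15,180.00 + $5,122.40 = $115,717.40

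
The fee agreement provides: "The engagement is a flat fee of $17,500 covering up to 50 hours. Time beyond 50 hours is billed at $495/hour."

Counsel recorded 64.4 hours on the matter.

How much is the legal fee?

Flat fee: $17,500.00
Excess hours: 64.4 − 50 = 14.4
Overrun: 14.4 × $495 = $7,128.00
Total: $17,500.00 + $7,128.00 = $24,628.00

$24,628.00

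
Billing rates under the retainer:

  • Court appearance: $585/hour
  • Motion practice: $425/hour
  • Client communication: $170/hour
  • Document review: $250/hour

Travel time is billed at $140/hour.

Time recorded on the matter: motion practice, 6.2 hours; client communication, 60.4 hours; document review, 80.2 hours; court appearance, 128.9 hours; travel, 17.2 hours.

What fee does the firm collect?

$110,767.50

Court appearance: 128.9 × $585 = $75,406.50
Motion practice: 6.2 × $425 = $2,635.00
Client communication: 60.4 × $170 = $10,268.00
Document review: 80.2 × $250 = $20,050.00
Subtotal: $75,406.50 + $2,635.00 + $10,268.00 + $20,050.00 = $108,359.50
Travel: 17.2 × $140 = $2,408.00
Total: $108,359.50 + $2,408.00 = $110,767.50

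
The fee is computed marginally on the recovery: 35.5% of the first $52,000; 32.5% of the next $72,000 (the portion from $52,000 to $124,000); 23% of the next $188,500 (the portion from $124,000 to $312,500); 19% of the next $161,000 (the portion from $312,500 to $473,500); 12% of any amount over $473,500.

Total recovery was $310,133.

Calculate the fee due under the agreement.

$84,670.59

First $52,000 at 35.5% = $18,460.00
Next $72,000 at 32.5% = $23,400.00
Remaining $186,133 at 23% = $42,810.59
Fee: $18,460.00 + $23,400.00 + $42,810.59 = $84,670.59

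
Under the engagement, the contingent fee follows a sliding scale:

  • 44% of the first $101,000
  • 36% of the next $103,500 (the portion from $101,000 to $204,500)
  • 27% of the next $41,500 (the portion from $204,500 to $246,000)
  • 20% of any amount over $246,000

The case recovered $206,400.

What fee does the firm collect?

First $101,000 at 44% = $44,440.00
Next $103,500 at 36% = $37,260.00
Remaining $1,900 at 27% = $513.00
Fee: $44,440.00 + $37,260.00 + $513.00 = $82,213.00

$82,213.00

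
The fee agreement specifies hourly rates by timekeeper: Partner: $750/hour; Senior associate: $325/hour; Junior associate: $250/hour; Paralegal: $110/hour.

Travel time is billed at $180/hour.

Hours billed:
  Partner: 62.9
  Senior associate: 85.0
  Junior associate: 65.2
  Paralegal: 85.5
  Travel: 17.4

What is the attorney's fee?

Partner: 62.9 × $750 = $47,175.00
Senior associate: 85.0 × $325 = $27,625.00
Junior associate: 65.2 × $250 = $16,300.00
Paralegal: 85.5 × $110 = $9,405.00
Subtotal: $47,175.00 + $27,625.00 + $16,300.00 + $9,405.00 = $100,505.00
Travel: 17.4 × $180 = $3,132.00
Total: $100,505.00 + $3,132.00 = $103,637.00

$103,637.00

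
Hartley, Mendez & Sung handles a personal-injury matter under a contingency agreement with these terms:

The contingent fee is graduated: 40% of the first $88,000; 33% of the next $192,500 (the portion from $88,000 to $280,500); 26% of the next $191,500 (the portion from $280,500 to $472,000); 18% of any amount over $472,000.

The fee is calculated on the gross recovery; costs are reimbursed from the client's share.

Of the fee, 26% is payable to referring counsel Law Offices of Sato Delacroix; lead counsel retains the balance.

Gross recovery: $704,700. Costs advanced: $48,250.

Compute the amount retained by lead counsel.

$140,896.74

Fee base is the gross recovery, $704,700; costs are reimbursed separately.
First $88,000 at 40% = $35,200.00
Next $192,500 at 33% = $63,525.00
Next $191,500 at 26% = $49,790.00
Remaining $232,700 at 18% = $41,886.00
Fee: $35,200.00 + $63,525.00 + $49,790.00 + $41,886.00 = $190,401.00
Referral share: 26% of $190,401.00 = $49,504.26; lead counsel retains $190,401.00 − $49,504.26 = $140,896.74.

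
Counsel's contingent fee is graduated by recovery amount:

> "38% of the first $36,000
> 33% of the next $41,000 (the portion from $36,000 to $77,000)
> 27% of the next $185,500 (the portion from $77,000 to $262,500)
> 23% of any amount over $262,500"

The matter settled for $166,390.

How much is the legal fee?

$51,345.30

First $36,000 at 38% = $13,680.00
Next $41,000 at 33% = $13,530.00
Remaining $89,390 at 27% = $24,135.30
Fee: $13,680.00 + $13,530.00 + $24,135.30 = $51,345.30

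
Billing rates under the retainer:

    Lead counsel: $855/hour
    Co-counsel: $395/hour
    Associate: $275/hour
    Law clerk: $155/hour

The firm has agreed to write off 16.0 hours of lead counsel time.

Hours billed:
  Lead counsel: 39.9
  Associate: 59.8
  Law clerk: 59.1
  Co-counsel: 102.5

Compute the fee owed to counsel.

$86,527.50

Lead counsel: 39.9 × $855 = $34,114.50
Co-counsel: 102.5 × $395 = $40,487.50
Associate: 59.8 × $275 = $16,445.00
Law clerk: 59.1 × $155 = $9,160.50
Subtotal: $100,207.50
Write-off: 16.0 × $855 = $13,680.00
Total: $100,207.50 − $13,680.00 = $86,527.50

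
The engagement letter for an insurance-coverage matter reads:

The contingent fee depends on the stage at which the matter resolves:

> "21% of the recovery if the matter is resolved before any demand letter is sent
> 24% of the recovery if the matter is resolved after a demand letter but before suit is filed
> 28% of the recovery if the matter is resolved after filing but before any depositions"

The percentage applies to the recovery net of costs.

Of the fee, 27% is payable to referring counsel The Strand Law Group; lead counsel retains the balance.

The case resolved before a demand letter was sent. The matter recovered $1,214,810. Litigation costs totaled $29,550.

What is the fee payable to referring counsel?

$67,204.24

Fee base (net of costs): $1,214,810 − $29,550 = $1,185,260
The matter resolved before a demand letter was sent, so the 21% rate applies.
$1,185,260 × 21% = $248,904.60
Referral share: 27% of $248,904.60 = $67,204.24; lead counsel retains $248,904.60 − $67,204.24 = $181,700.36.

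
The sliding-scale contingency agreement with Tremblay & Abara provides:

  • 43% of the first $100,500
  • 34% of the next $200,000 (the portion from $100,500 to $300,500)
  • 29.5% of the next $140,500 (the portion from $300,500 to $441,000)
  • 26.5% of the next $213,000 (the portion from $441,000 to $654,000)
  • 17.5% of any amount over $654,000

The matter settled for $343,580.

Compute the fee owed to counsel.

First $100,500 at 43% = $43,215.00
Next $200,000 at 34% = $68,000.00
Remaining $43,080 at 29.5% = $12,708.60
Fee: $43,215.00 + $68,000.00 + $12,708.60 = $123,923.60

$123,923.60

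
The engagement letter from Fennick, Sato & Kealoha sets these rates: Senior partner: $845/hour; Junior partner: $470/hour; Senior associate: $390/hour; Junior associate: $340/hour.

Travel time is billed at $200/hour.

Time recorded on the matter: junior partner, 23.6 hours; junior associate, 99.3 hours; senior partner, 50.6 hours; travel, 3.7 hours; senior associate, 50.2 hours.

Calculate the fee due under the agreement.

$107,929.00

Senior partner: 50.6 × $845 = $42,757.00
Junior partner: 23.6 × $470 = $11,092.00
Senior associate: 50.2 × $390 = $19,578.00
Junior associate: 99.3 × $340 = $33,762.00
Subtotal: $42,757.00 + $11,092.00 + $19,578.00 + $33,762.00 = $107,189.00
Travel: 3.7 × $200 = $740.00
Total: $107,189.00 + $740.00 = $107,929.00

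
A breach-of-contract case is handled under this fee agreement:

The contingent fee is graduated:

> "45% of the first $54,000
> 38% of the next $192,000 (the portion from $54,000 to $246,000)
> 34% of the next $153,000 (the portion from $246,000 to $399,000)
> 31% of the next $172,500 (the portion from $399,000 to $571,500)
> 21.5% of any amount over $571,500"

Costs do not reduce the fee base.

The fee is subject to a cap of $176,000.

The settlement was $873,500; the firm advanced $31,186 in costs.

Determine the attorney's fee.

$176,000.00

Fee base is the gross recovery, $873,500; costs are reimbursed separately.
First $54,000 at 45% = $24,300.00
Next $192,000 at 38% = $72,960.00
Next $153,000 at 34% = $52,020.00
Next $172,500 at 31% = $53,475.00
Remaining $302,000 at 21.5% = $64,930.00
Fee: $24,300.00 + $72,960.00 + $52,020.00 + $53,475.00 + $64,930.00 = $267,685.00
$267,685.00 exceeds the $176,000 cap, so the fee is capped at $176,000.00.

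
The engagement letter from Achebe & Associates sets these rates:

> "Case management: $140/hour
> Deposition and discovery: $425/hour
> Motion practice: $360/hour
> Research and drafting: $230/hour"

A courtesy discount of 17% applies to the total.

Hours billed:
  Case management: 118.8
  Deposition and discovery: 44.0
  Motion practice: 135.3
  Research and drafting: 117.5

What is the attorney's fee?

Case management: 118.8 × $140 = $16,632.00
Deposition and discovery: 44.0 × $425 = $18,700.00
Motion practice: 135.3 × $360 = $48,708.00
Research and drafting: 117.5 × $230 = $27,025.00
Subtotal: $111,065.00
Less 17% discount: −$18,881.05
Total: $111,065.00 − $18,881.05 = $92,183.95

$92,183.95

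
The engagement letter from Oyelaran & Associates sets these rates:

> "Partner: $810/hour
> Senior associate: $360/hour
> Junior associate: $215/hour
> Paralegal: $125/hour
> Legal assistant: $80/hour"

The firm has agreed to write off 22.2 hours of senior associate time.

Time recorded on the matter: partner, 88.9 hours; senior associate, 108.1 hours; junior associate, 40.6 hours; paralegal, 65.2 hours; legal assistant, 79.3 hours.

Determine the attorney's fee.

Partner: 88.9 × $810 = $72,009.00
Senior associate: 108.1 × $360 = $38,916.00
Junior associate: 40.6 × $215 = $8,729.00
Paralegal: 65.2 × $125 = $8,150.00
Legal assistant: 79.3 × $80 = $6,344.00
Subtotal: $134,148.00
Write-off: 22.2 × $360 = $7,992.00
Total: $134,148.00 − $7,992.00 = $126,156.00

$126,156.00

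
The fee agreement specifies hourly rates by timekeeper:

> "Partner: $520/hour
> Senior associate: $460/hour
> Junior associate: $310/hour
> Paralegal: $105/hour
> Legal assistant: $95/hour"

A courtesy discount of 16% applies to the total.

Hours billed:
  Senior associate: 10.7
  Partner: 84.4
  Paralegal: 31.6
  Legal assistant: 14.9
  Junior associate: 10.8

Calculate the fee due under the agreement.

$47,788.86

Partner: 84.4 × $520 = $43,888.00
Senior associate: 10.7 × $460 = $4,922.00
Junior associate: 10.8 × $310 = $3,348.00
Paralegal: 31.6 × $105 = $3,318.00
Legal assistant: 14.9 × $95 = $1,415.50
Subtotal: $56,891.50
Less 16% discount: −$9,102.64
Total: $56,891.50 − $9,102.64 = $47,788.86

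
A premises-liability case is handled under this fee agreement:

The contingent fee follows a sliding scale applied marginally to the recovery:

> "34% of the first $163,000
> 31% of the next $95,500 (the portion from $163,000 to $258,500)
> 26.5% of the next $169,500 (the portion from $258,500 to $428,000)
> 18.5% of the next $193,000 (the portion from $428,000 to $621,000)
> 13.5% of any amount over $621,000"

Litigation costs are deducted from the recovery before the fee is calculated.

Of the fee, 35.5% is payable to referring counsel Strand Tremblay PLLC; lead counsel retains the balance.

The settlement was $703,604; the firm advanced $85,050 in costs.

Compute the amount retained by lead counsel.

$106,550.77

Fee base (net of costs): $703,604 − $85,050 = $618,554
First $163,000 at 34% = $55,420.00
Next $95,500 at 31% = $29,605.00
Next $169,500 at 26.5% = $44,917.50
Remaining $190,554 at 18.5% = $35,252.49
Fee: $55,420.00 + $29,605.00 + $44,917.50 + $35,252.49 = $165,194.99
Referral share: 35.5% of $165,194.99 = $58,644.22; lead counsel retains $165,194.99 − $58,644.22 = $106,550.77.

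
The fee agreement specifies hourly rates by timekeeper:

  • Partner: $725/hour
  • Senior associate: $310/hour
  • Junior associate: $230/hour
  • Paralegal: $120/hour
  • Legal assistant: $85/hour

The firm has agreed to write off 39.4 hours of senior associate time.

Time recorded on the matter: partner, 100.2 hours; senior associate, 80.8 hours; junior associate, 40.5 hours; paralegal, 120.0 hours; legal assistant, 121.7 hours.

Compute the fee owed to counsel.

$119,538.50

Partner: 100.2 × $725 = $72,645.00
Senior associate: 80.8 × $310 = $25,048.00
Junior associate: 40.5 × $230 = $9,315.00
Paralegal: 120.0 × $120 = $14,400.00
Legal assistant: 121.7 × $85 = $10,344.50
Subtotal: $131,752.50
Write-off: 39.4 × $310 = $12,214.00
Total: $131,752.50 − $12,214.00 = $119,538.50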